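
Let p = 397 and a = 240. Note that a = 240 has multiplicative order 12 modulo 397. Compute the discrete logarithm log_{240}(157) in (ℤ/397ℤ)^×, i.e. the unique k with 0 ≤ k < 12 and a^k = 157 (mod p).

7

Successive powers of 240 modulo 397:
  240^0=1  240^1=240  240^2=35  240^3=63  240^4=34  240^5=220
  240^6=396  240^7=157
So 240^7 ≡ 157 (mod 397), giving k = 7.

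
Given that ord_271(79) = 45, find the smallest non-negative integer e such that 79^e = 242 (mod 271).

15

Successive powers of 79 modulo 271:
  79^0=1  79^1=79  79^2=8  79^3=90  79^4=64  79^5=178
  79^6=241  79^7=69  79^8=31  79^9=10  79^10=248  79^11=80
  79^12=87  79^13=98  79^14=154  79^15=242
So 79^15 ≡ 242 (mod 271), giving e = 15.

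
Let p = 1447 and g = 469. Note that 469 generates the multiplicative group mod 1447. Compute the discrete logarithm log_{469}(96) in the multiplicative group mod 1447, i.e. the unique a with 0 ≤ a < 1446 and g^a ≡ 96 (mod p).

97

Baby-step giant-step with m = ceil(sqrt(1446)) = 39.
Baby table (469^j mod 1447 for j=0..38):
  0:1  1:469  2:17  3:738  4:289  5:970  6:572  7:573
  8:1042  9:1059  10:350  11:639  12:162  13:734  14:1307  15:902
  16:514  17:864  18:56  19:218  20:952  21:812  22:267  23:781
  24:198  25:254  26:472  27:1424  28:789  29:1056  30:390  31:588
  32:842  33:1314  34:1291  35:633  36:242  37:632  38:1220
Giant step factor: 469^(-39) ≡ 40 (mod 1447).
Scan 96·40^i mod 1447 for i = 0, 1, …:
  i=0: 96   i=1: 946   i=2: 218
Match at i=2, j=19: a = 2·39 + 19 = 97.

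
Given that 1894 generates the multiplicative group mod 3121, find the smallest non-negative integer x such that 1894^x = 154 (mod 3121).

Baby-step giant-step with m = ceil(sqrt(3120)) = 56.
Baby table (1894^j mod 3121 for j=0..55):
  0:1  1:1894  2:1207  3:1486  4:2463  5:2148  6:1649  7:2206
  8:2266  9:429  10:1066  11:2838  12:810  13:1729  14:797  15:2075
  16:711  17:1483  18:3023  19:1648  20:312  21:1059  22:2064  23:1724
  24:690  25:2282  26:2644  27:1652  28:1646  29:2766  30:1766  31:2213
  32:3040  33:2636  34:2105  35:1353  36:241  37:788  38:634  39:2332
  40:593  41:2703  42:1042  43:1076  44:3052  45:396  46:984  47:459
  48:1708  49:1596  50:1696  51:715  52:2817  53:1609  54:1350  55:801
Giant step factor: 1894^(-56) ≡ 2590 (mod 3121).
Scan 154·2590^i mod 3121 for i = 0, 1, …:
  i=0: 154   i=1: 2493   i=2: 2642   i=3: 1548
  i=4: 1956   i=5: 657   i=6: 685   i=7: 1422
  i=8: 200   i=9: 3035     …   i=25: 2957
  i=26: 2817
Match at i=26, j=52: x = 26·56 + 52 = 1508.

1508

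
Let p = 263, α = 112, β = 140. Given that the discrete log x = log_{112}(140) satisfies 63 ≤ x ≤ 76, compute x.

Compute 112^63 mod 263 = 201, then multiply by 112 repeatedly:
  112^63=201  112^64=157  112^65=226  112^66=64  112^67=67
  112^68=140
Found 140 at exponent 68.

68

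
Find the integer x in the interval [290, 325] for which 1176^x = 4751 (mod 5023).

Compute 1176^290 mod 5023 = 3079, then multiply by 1176 repeatedly:
  1176^290=3079  1176^291=4344  1176^292=153  1176^293=4123  1176^294=1453
  1176^295=908  1176^296=2932  1176^297=2254  1176^298=3583  1176^299=4334
  1176^300=3462  1176^301=2682  1176^302=4611  1176^303=2719  1176^304=2916
  1176^305=3530  1176^306=2282  1176^307=1350  1176^308=332  1176^309=3661
  1176^310=625  1176^311=1642  1176^312=2160  1176^313=3545  1176^314=4853
  1176^315=1000  1176^316=618  1176^317=3456  1176^318=649  1176^319=4751
Found 4751 at exponent 319.

319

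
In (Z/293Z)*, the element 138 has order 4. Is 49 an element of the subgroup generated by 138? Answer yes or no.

⟨138⟩ has order 4; its elements mod 293 are {1, 138, 155, 292}.
49 is not in this set.

no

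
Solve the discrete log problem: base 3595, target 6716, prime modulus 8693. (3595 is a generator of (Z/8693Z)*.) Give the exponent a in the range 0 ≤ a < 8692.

297

Baby-step giant-step with m = ceil(sqrt(8692)) = 94.
Baby table (3595^j mod 8693 for j=0..93):
  0:1  1:3595  2:6227  3:1590  4:4749  5:8296  6:7130  7:5386
  8:3359  9:1028  10:1135  11:3308  12:236  13:5199  14:455  15:1441
  16:8060  17:1931  18:4931  19:1918  20:1661  21:7897  22:7070  23:7011
  24:3538  25:1251  26:3064  27:1049  28:7086  29:3680  30:7547  31:612
  32:811  33:3390  34:8157  35:2926  36:440  37:8367  38:1585  39:4160
  40:3240  41:7873  42:7720  43:5344  44:150  45:284  46:3899  47:3789
  48:8217  49:1301  50:261  51:8144  52:8349  53:6419  54:5083  55:699
  56:628  57:6173  58:7399  59:7518  60:673  61:2781  62:745  63:831
  64:5746  65:2302  66:8647  67:8490  68:427  69:5097  70:7564  71:876
  72:2354  73:4341  74:1960  75:4870  76:8641  77:4306  78:6530  79:4250
  80:5149  81:3258  82:3039  83:6797  84:7885  85:7395  86:1831  87:1844
  88:5114  89:7828  90:2419  91:3305  92:6837  93:3904
Giant step factor: 3595^(-94) ≡ 276 (mod 8693).
Scan 6716·276^i mod 8693 for i = 0, 1, …:
  i=0: 6716   i=1: 2007   i=2: 6273   i=3: 1441
Match at i=3, j=15: a = 3·94 + 15 = 297.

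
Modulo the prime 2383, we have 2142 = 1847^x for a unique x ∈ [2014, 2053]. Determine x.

Compute 1847^2014 mod 2383 = 1431, then multiply by 1847 repeatedly:
  1847^2014=1431  1847^2015=310  1847^2016=650  1847^2017=1901  1847^2018=988
  1847^2019=1841  1847^2020=2169  1847^2021=320  1847^2022=56  1847^2023=963
  1847^2024=943  1847^2025=2131  1847^2026=1624  1847^2027=1714  1847^2028=1134
  1847^2029=2224  1847^2030=1819  1847^2031=2046  1847^2032=1907  1847^2033=155
  1847^2034=325  1847^2035=2142
Found 2142 at exponent 2035.

2035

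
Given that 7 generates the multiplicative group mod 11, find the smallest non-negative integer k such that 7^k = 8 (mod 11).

9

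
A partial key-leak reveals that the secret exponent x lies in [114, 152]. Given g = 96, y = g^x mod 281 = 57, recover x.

Compute 96^114 mod 281 = 209, then multiply by 96 repeatedly:
  96^114=209  96^115=113  96^116=170  96^117=22  96^118=145
  96^119=151  96^120=165  96^121=104  96^122=149  96^123=254
  96^124=218  96^125=134  96^126=219  96^127=230  96^128=162
  96^129=97  96^130=39  96^131=91  96^132=25  96^133=152
  96^134=261  96^135=47  96^136=16  96^137=131  96^138=212
  96^139=120  96^140=280  96^141=185  96^142=57
Found 57 at exponent 142.

142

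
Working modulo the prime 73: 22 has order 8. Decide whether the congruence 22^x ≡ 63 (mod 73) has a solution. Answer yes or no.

yes

63 ∈ ⟨22⟩ iff 63^8 ≡ 1 (mod 73), since |⟨22⟩| = 8.
63^8 mod 73 = 1.
Since 1 = 1, 63 lies in the subgroup.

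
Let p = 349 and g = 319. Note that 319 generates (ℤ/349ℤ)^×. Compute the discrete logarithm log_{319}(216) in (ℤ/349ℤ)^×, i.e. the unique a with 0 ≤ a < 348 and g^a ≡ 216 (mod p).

Baby-step giant-step with m = ceil(sqrt(348)) = 19.
Baby table (319^j mod 349 for j=0..18):
  0:1  1:319  2:202  3:222  4:320  5:172  6:75  7:193
  8:143  9:247  10:268  11:336  12:41  13:166  14:255  15:28
  16:207  17:72  18:283
Giant step factor: 319^(-19) ≡ 150 (mod 349).
Scan 216·150^i mod 349 for i = 0, 1, …:
  i=0: 216   i=1: 292   i=2: 175   i=3: 75
Match at i=3, j=6: a = 3·19 + 6 = 63.

63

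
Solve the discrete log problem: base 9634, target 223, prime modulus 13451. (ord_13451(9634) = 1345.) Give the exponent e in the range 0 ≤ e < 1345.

Baby-step giant-step with m = ceil(sqrt(1345)) = 37.
Baby table (9634^j mod 13451 for j=0..36):
  0:1  1:9634  2:2056  3:7632  4:3522  5:7526  6:4594  7:4806
  8:2662  9:8102  10:11966  11:5374  12:217  13:5673  14:2269  15:1671
  16:11018  17:5571  18:1524  19:7175  20:12712  21:9504  22:579  23:9372
  24:6736  25:7000  26:8137  27:12881  28:10079  29:11768  30:7884  31:10110
  32:1049  33:4365  34:4584  35:2623  36:9004
Giant step factor: 9634^(-37) ≡ 6942 (mod 13451).
Scan 223·6942^i mod 13451 for i = 0, 1, …:
  i=0: 223   i=1: 1201   i=2: 11173   i=3: 4500
  i=4: 5778   i=5: 13445   i=6: 12152   i=7: 7963
  i=8: 8987   i=9: 2016     …   i=20: 2594
  i=21: 10110
Match at i=21, j=31: e = 21·37 + 31 = 808.

808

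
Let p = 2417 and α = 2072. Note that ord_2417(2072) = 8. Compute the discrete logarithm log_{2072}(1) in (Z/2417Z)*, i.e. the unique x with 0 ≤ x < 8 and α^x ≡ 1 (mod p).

0

Successive powers of 2072 modulo 2417:
  2072^0=1
So 2072^0 ≡ 1 (mod 2417), giving x = 0.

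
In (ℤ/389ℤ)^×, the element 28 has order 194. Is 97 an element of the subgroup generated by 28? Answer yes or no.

97 ∈ ⟨28⟩ iff 97^194 ≡ 1 (mod 389), since |⟨28⟩| = 194.
97^194 mod 389 = 1.
Since 1 = 1, 97 lies in the subgroup.

yes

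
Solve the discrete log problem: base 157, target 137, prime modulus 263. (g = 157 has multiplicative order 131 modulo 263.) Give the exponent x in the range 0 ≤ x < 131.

114

Baby-step giant-step with m = ceil(sqrt(131)) = 12.
Baby table (157^j mod 263 for j=0..11):
  0:1  1:157  2:190  3:111  4:69  5:50  6:223  7:32
  8:27  9:31  10:133  11:104
Giant step factor: 157^(-12) ≡ 12 (mod 263).
Scan 137·12^i mod 263 for i = 0, 1, …:
  i=0: 137   i=1: 66   i=2: 3   i=3: 36
  i=4: 169   i=5: 187   i=6: 140   i=7: 102
  i=8: 172   i=9: 223
Match at i=9, j=6: x = 9·12 + 6 = 114.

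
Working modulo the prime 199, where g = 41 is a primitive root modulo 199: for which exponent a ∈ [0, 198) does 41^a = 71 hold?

Baby-step giant-step with m = ceil(sqrt(198)) = 15.
Baby table (41^j mod 199 for j=0..14):
  0:1  1:41  2:89  3:67  4:160  5:192  6:111  7:173
  8:128  9:74  10:49  11:19  12:182  13:99  14:79
Giant step factor: 41^(-15) ≡ 76 (mod 199).
Scan 71·76^i mod 199 for i = 0, 1, …:
  i=0: 71   i=1: 23   i=2: 156   i=3: 115
  i=4: 183   i=5: 177   i=6: 119   i=7: 89
Match at i=7, j=2: a = 7·15 + 2 = 107.

107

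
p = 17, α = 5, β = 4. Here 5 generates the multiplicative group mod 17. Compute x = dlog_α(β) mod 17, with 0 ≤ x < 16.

12

Successive powers of 5 modulo 17:
  5^0=1  5^1=5  5^2=8  5^3=6  5^4=13  5^5=14
  5^6=2  5^7=10  5^8=16  5^9=12  5^10=9  5^11=11
  5^12=4
So 5^12 ≡ 4 (mod 17), giving x = 12.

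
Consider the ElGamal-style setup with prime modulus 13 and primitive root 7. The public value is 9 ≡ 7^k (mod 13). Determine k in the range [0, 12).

4

Successive powers of 7 modulo 13:
  7^0=1  7^1=7  7^2=10  7^3=5  7^4=9
So 7^4 ≡ 9 (mod 13), giving k = 4.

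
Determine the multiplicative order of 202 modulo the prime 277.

69

The order of 202 must divide p − 1 = 276 = 2^2 · 3 · 23.
Divisors: 1, 2, 3, 4, 6, 12, 23, 46, 69, 92, 138, 276.
Check each in increasing order: 202^1 ≡ 202;  202^2 ≡ 85;  202^3 ≡ 273;  202^4 ≡ 23;  202^6 ≡ 16;  202^12 ≡ 256;  202^23 ≡ 116;  202^46 ≡ 160;  202^69 ≡ 1.
Smallest exponent giving 1 is 69.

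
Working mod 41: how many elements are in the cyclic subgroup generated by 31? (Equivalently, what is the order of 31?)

10

The order of 31 must divide p − 1 = 40 = 2^3 · 5.
Divisors: 1, 2, 4, 5, 8, 10, 20, 40.
Check each in increasing order: 31^1 ≡ 31;  31^2 ≡ 18;  31^4 ≡ 37;  31^5 ≡ 40;  31^8 ≡ 16;  31^10 ≡ 1.
Smallest exponent giving 1 is 10.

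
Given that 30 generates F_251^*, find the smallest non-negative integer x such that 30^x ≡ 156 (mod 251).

Successive powers of 30 modulo 251:
  30^0=1  30^1=30  30^2=147  30^3=143  30^4=23  30^5=188
  30^6=118  30^7=26  30^8=27  30^9=57  30^10=204  30^11=96
  30^12=119  30^13=56  30^14=174  30^15=200  30^16=227  30^17=33
  30^18=237  30^19=82  30^20=201  30^21=6  30^22=180  30^23=129
  30^24=105  30^25=138  30^26=124  30^27=206  30^28=156
So 30^28 ≡ 156 (mod 251), giving x = 28.

28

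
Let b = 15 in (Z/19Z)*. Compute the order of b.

The order of 15 must divide p − 1 = 18 = 2 · 3^2.
Divisors: 1, 2, 3, 6, 9, 18.
Check each in increasing order: 15^1 ≡ 15;  15^2 ≡ 16;  15^3 ≡ 12;  15^6 ≡ 11;  15^9 ≡ 18;  15^18 ≡ 1.
Smallest exponent giving 1 is 18.

18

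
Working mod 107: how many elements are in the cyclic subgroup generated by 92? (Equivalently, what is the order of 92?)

The order of 92 must divide p − 1 = 106 = 2 · 53.
Divisors: 1, 2, 53, 106.
Check each in increasing order: 92^1 ≡ 92;  92^2 ≡ 11;  92^53 ≡ 1.
Smallest exponent giving 1 is 53.

53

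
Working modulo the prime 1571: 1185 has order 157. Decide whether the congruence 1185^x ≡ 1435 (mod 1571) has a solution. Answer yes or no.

1435 ∈ ⟨1185⟩ iff 1435^157 ≡ 1 (mod 1571), since |⟨1185⟩| = 157.
1435^157 mod 1571 = 179.
Since 179 ≠ 1, 1435 does not lie in the subgroup.

no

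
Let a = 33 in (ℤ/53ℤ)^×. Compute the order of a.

52

The order of 33 must divide p − 1 = 52 = 2^2 · 13.
Divisors: 1, 2, 4, 13, 26, 52.
Check each in increasing order: 33^1 ≡ 33;  33^2 ≡ 29;  33^4 ≡ 46;  33^13 ≡ 23;  33^26 ≡ 52;  33^52 ≡ 1.
Smallest exponent giving 1 is 52.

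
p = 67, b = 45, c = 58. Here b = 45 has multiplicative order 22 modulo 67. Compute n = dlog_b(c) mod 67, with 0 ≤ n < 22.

9

Successive powers of 45 modulo 67:
  45^0=1  45^1=45  45^2=15  45^3=5  45^4=24  45^5=8
  45^6=25  45^7=53  45^8=40  45^9=58
So 45^9 ≡ 58 (mod 67), giving n = 9.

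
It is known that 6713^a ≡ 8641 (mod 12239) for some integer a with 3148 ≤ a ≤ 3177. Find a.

3148

Compute 6713^3148 mod 12239 = 8641, then multiply by 6713 repeatedly:
  6713^3148=8641
Found 8641 at exponent 3148.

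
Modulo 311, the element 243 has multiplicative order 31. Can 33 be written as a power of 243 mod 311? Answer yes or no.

no

33 ∈ ⟨243⟩ iff 33^31 ≡ 1 (mod 311), since |⟨243⟩| = 31.
33^31 mod 311 = 259.
Since 259 ≠ 1, 33 does not lie in the subgroup.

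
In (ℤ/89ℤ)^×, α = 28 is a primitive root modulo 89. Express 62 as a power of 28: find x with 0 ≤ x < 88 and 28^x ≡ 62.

Baby-step giant-step with m = ceil(sqrt(88)) = 10.
Baby table (28^j mod 89 for j=0..9):
  0:1  1:28  2:72  3:58  4:22  5:82  6:71  7:30
  8:39  9:24
Giant step factor: 28^(-10) ≡ 20 (mod 89).
Scan 62·20^i mod 89 for i = 0, 1, …:
  i=0: 62   i=1: 83   i=2: 58
Match at i=2, j=3: x = 2·10 + 3 = 23.

23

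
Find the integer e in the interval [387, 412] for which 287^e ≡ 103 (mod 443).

404

Compute 287^387 mod 443 = 50, then multiply by 287 repeatedly:
  287^387=50  287^388=174  287^389=322  287^390=270  287^391=408
  287^392=144  287^393=129  287^394=254  287^395=246  287^396=165
  287^397=397  287^398=88  287^399=5  287^400=106  287^401=298
  287^402=27  287^403=218  287^404=103
Found 103 at exponent 404.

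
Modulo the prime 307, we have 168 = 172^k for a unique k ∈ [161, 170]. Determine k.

170

Compute 172^161 mod 307 = 300, then multiply by 172 repeatedly:
  172^161=300  172^162=24  172^163=137  172^164=232  172^165=301
  172^166=196  172^167=249  172^168=155  172^169=258  172^170=168
Found 168 at exponent 170.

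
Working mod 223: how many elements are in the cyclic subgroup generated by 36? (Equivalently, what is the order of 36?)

111

The order of 36 must divide p − 1 = 222 = 2 · 3 · 37.
Divisors: 1, 2, 3, 6, 37, 74, 111, 222.
Check each in increasing order: 36^1 ≡ 36;  36^2 ≡ 181;  36^3 ≡ 49;  36^6 ≡ 171;  36^37 ≡ 183;  36^74 ≡ 39;  36^111 ≡ 1.
Smallest exponent giving 1 is 111.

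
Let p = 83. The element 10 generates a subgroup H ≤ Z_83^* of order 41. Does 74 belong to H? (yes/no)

no

74 ∈ ⟨10⟩ iff 74^41 ≡ 1 (mod 83), since |⟨10⟩| = 41.
74^41 mod 83 = 82.
Since 82 ≠ 1, 74 does not lie in the subgroup.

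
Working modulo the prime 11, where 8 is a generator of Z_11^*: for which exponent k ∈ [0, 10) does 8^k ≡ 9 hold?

Successive powers of 8 modulo 11:
  8^0=1  8^1=8  8^2=9
So 8^2 ≡ 9 (mod 11), giving k = 2.

2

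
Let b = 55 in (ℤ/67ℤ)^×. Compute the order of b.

33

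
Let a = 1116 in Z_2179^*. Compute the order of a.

726

The order of 1116 must divide p − 1 = 2178 = 2 · 3^2 · 11^2.
Divisors: 1, 2, 3, 6, 9, 11, 18, 22, 33, 66, 99, 121, 198, 242, 363, 726, 1089, 2178.
Check each in increasing order: 1116^1 ≡ 1116;  1116^2 ≡ 1247;  1116^3 ≡ 1450;  1116^6 ≡ 1944;  1116^9 ≡ 1353;  1116^11 ≡ 645;  1116^18 ≡ 249;  1116^22 ≡ 2015;  1116^33 ≡ 991;  1116^66 ≡ 1531;  1116^99 ≡ 637;  1116^121 ≡ 124;  1116^198 ≡ 475;  1116^242 ≡ 123;  1116^363 ≡ 2178;  1116^726 ≡ 1.
Smallest exponent giving 1 is 726.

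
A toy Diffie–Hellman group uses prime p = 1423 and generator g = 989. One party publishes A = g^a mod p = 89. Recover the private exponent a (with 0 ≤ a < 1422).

Baby-step giant-step with m = ceil(sqrt(1422)) = 38.
Baby table (989^j mod 1423 for j=0..37):
  0:1  1:989  2:520  3:577  4:30  5:1210  6:1370  7:234
  8:900  9:725  10:1256  11:1328  12:1386  13:405  14:682  15:1419
  16:313  17:766  18:538  19:1303  20:852  21:212  22:487  23:669
  24:1369  25:668  26:380  27:148  28:1226  29:118  30:16  31:171
  32:1205  33:694  34:480  35:861  36:575  37:898
Giant step factor: 989^(-38) ≡ 1197 (mod 1423).
Scan 89·1197^i mod 1423 for i = 0, 1, …:
  i=0: 89   i=1: 1231   i=2: 702   i=3: 724
  i=4: 21   i=5: 946   i=6: 1077   i=7: 1354
  i=8: 1364   i=9: 527     …   i=35: 781
  i=36: 1369
Match at i=36, j=24: a = 36·38 + 24 = 1392.

1392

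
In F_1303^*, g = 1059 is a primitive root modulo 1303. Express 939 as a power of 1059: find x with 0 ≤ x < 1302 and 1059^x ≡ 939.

Baby-step giant-step with m = ceil(sqrt(1302)) = 37.
Baby table (1059^j mod 1303 for j=0..36):
  0:1  1:1059  2:901  3:363  4:32  5:10  6:166  7:1192
  8:1024  9:320  10:100  11:357  12:193  13:1119  14:594  15:1000
  16:964  17:627  18:766  19:728  20:879  21:519  22:1058  23:1145
  24:765  25:972  26:1281  27:156  28:1026  29:1135  30:599  31:1083
  32:257  33:1139  34:926  35:778  36:406
Giant step factor: 1059^(-37) ≡ 1122 (mod 1303).
Scan 939·1122^i mod 1303 for i = 0, 1, …:
  i=0: 939   i=1: 734   i=2: 52   i=3: 1012
  i=4: 551   i=5: 600   i=6: 852   i=7: 845
  i=8: 809   i=9: 810     …   i=31: 539
  i=32: 166
Match at i=32, j=6: x = 32·37 + 6 = 1190.

1190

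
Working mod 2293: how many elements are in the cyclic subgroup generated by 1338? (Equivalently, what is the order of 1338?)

2292

The order of 1338 must divide p − 1 = 2292 = 2^2 · 3 · 191.
Divisors: 1, 2, 3, 4, 6, 12, 191, 382, 573, 764, 1146, 2292.
Check each in increasing order: 1338^1 ≡ 1338;  1338^2 ≡ 1704;  1338^3 ≡ 710;  1338^4 ≡ 678;  1338^6 ≡ 1933;  1338^12 ≡ 1192;  1338^191 ≡ 2180;  1338^382 ≡ 1304;  1338^573 ≡ 1693;  1338^764 ≡ 1303;  1338^1146 ≡ 2292;  1338^2292 ≡ 1.
Smallest exponent giving 1 is 2292.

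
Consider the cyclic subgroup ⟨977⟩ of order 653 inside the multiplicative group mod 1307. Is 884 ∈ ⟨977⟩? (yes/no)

884 ∈ ⟨977⟩ iff 884^653 ≡ 1 (mod 1307), since |⟨977⟩| = 653.
884^653 mod 1307 = 1306.
Since 1306 ≠ 1, 884 does not lie in the subgroup.

no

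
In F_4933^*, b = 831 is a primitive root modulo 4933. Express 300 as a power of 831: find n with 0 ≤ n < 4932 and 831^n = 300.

592

Baby-step giant-step with m = ceil(sqrt(4932)) = 71.
Baby table (831^j mod 4933 for j=0..70):
  0:1  1:831  2:4874  3:301  4:3481  5:1973  6:1807  7:1985
  8:1913  9:1277  10:592  11:3585  12:4536  13:604  14:3691  15:3828
  16:4216  17:1066  18:2839  19:1235  20:221  21:1130  22:1760  23:2392
  24:4686  25:1929  26:4707  27:4581  28:3468  29:1036  30:2574  31:3005
  32:1057  33:293  34:1766  35:2445  36:4332  37:3735  38:928  39:1620
  40:4444  41:3080  42:4186  43:801  44:4609  45:2071  46:4317  47:1136
  48:1813  49:2038  50:1559  51:3083  52:1746  53:624  54:579  55:2648
  56:370  57:1624  58:2835  59:2844  60:457  61:4859  62:2635  63:4366
  64:2391  65:3855  66:1988  67:4406  68:1100  69:1495  70:4162
Giant step factor: 831^(-71) ≡ 4866 (mod 4933).
Scan 300·4866^i mod 4933 for i = 0, 1, …:
  i=0: 300   i=1: 4565   i=2: 4924   i=3: 603
  i=4: 3996   i=5: 3583   i=6: 1656   i=7: 2507
  i=8: 4686
Match at i=8, j=24: n = 8·71 + 24 = 592.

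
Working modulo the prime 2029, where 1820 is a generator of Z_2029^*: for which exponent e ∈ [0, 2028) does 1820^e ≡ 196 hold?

Baby-step giant-step with m = ceil(sqrt(2028)) = 46.
Baby table (1820^j mod 2029 for j=0..45):
  0:1  1:1820  2:1072  3:1171  4:770  5:1390  6:1666  7:794
  8:432  9:1017  10:492  11:651  12:1913  13:1925  14:1446  15:107
  16:1985  17:1080  18:1528  19:1230  20:613  21:1739  22:1769  23:1586
  24:1282  25:1919  26:671  27:1791  28:1046  29:518  30:1304  31:1379
  32:1936  33:1176  34:1754  35:663  36:1434  37:586  38:1295  39:1231
  40:404  41:782  42:911  43:327  44:643  45:1556
Giant step factor: 1820^(-46) ≡ 867 (mod 2029).
Scan 196·867^i mod 2029 for i = 0, 1, …:
  i=0: 196   i=1: 1525   i=2: 1296   i=3: 1595
  i=4: 1116   i=5: 1768   i=6: 961   i=7: 1297
  i=8: 433   i=9: 46     …   i=17: 495
  i=18: 1046
Match at i=18, j=28: e = 18·46 + 28 = 856.

856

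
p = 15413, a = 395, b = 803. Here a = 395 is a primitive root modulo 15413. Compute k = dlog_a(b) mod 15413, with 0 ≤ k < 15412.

13110

Baby-step giant-step with m = ceil(sqrt(15412)) = 125.
Baby table (395^j mod 15413 for j=0..124):
  0:1  1:395  2:1895  3:8701  4:15209  5:11898  6:14158  7:12904
  8:10790  9:8062  10:9412  11:3207  12:2899  13:4543  14:6577  15:8531
  16:9711  17:13421  18:14636  19:1345  20:7233  21:5630  22:4378  23:3054
  24:4116  25:7455  26:842  27:8917  28:8051  29:5067  30:13188  31:15079
  32:6787  33:14416  34:6923  35:6484  36:2622  37:3019  38:5704  39:2782
  40:4567  41:644  42:7772  43:2753  44:8525  45:7341  46:2051  47:8669
  48:2569  49:12910  50:13160  51:4019  52:15379  53:1983  54:12635  55:12426
  56:6936  57:11619  58:11844  59:8241  60:3052  61:3326  62:3665  63:14266
  64:9325  65:15081  66:7577  67:2793  68:8912  69:6076  70:11005  71:509
  72:686  73:8949  74:5278  75:4055  76:14186  77:8551  78:2198  79:5082
  80:3700  81:12678  82:13998  83:11356  84:437  85:3072  86:11226  87:10739
  88:3330  89:5245  90:6433  91:13303  92:14265  93:8930  94:13186  95:14289
  96:2997  97:12427  98:7331  99:13514  100:5132  101:8037  102:14950  103:2071
  104:1156  105:9643  106:1974  107:9080  108:10784  109:5692  110:13455  111:12653
  112:4123  113:10220  114:14107  115:8172  116:6623  117:11288  118:4403  119:12929
  120:5252  121:9198  122:11155  123:13520  124:7502
Giant step factor: 395^(-125) ≡ 13086 (mod 15413).
Scan 803·13086^i mod 15413 for i = 0, 1, …:
  i=0: 803   i=1: 11805   i=2: 11144   i=3: 7991
  i=4: 8434   i=5: 10244   i=6: 6123   i=7: 8804
  i=8: 12382   i=9: 9396     …   i=103: 9552
  i=104: 13455
Match at i=104, j=110: k = 104·125 + 110 = 13110.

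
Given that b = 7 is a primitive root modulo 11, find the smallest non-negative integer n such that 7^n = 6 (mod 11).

7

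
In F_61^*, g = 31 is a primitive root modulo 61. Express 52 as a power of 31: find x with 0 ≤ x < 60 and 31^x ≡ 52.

18

Baby-step giant-step with m = ceil(sqrt(60)) = 8.
Baby table (31^j mod 61 for j=0..7):
  0:1  1:31  2:46  3:23  4:42  5:21  6:41  7:51
Giant step factor: 31^(-8) ≡ 12 (mod 61).
Scan 52·12^i mod 61 for i = 0, 1, …:
  i=0: 52   i=1: 14   i=2: 46
Match at i=2, j=2: x = 2·8 + 2 = 18.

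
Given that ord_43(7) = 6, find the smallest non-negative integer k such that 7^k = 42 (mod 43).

3

Successive powers of 7 modulo 43:
  7^0=1  7^1=7  7^2=6  7^3=42
So 7^3 ≡ 42 (mod 43), giving k = 3.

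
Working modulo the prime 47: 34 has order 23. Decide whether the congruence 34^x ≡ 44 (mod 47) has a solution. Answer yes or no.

⟨34⟩ has order 23; its elements mod 47 are {1, 2, 3, 4, 6, 7, 8, 9, 12, 14, 16, 17, 18, 21, 24, 25, 27, 28, 32, 34, 36, 37, 42}.
44 is not in this set.

no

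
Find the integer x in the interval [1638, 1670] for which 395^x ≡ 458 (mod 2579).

1647

Compute 395^1638 mod 2579 = 1970, then multiply by 395 repeatedly:
  395^1638=1970  395^1639=1871  395^1640=1451  395^1641=607  395^1642=2497
  395^1643=1137  395^1644=369  395^1645=1331  395^1646=2208  395^1647=458
Found 458 at exponent 1647.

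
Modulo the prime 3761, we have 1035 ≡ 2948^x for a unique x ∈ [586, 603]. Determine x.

598

Compute 2948^586 mod 3761 = 847, then multiply by 2948 repeatedly:
  2948^586=847  2948^587=3413  2948^588=849  2948^589=1787  2948^590=2676
  2948^591=2031  2948^592=3637  2948^593=3026  2948^594=3317  2948^595=3677
  2948^596=594  2948^597=2247  2948^598=1035
Found 1035 at exponent 598.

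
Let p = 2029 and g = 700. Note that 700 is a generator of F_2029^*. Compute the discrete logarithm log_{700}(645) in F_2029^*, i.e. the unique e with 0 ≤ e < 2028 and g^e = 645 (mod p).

979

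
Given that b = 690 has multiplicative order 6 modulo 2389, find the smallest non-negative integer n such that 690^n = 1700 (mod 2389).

5

Successive powers of 690 modulo 2389:
  690^0=1  690^1=690  690^2=689  690^3=2388  690^4=1699  690^5=1700
So 690^5 ≡ 1700 (mod 2389), giving n = 5.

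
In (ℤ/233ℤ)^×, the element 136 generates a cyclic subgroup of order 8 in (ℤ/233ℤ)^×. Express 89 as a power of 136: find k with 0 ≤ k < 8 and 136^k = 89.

2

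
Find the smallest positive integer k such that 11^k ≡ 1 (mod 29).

The order of 11 must divide p − 1 = 28 = 2^2 · 7.
Divisors: 1, 2, 4, 7, 14, 28.
Check each in increasing order: 11^1 ≡ 11;  11^2 ≡ 5;  11^4 ≡ 25;  11^7 ≡ 12;  11^14 ≡ 28;  11^28 ≡ 1.
Smallest exponent giving 1 is 28.

28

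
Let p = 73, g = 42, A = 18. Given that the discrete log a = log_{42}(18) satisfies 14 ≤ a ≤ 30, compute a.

Compute 42^14 mod 73 = 50, then multiply by 42 repeatedly:
  42^14=50  42^15=56  42^16=16  42^17=15  42^18=46
  42^19=34  42^20=41  42^21=43  42^22=54  42^23=5
  42^24=64  42^25=60  42^26=38  42^27=63  42^28=18
Found 18 at exponent 28.

28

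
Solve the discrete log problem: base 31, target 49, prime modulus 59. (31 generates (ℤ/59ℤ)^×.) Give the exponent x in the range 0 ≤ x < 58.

54

Baby-step giant-step with m = ceil(sqrt(58)) = 8.
Baby table (31^j mod 59 for j=0..7):
  0:1  1:31  2:17  3:55  4:53  5:50  6:16  7:24
Giant step factor: 31^(-8) ≡ 41 (mod 59).
Scan 49·41^i mod 59 for i = 0, 1, …:
  i=0: 49   i=1: 3   i=2: 5   i=3: 28
  i=4: 27   i=5: 45   i=6: 16
Match at i=6, j=6: x = 6·8 + 6 = 54.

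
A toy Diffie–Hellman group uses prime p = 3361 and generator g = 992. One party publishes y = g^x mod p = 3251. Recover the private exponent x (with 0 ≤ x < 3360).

2579

Baby-step giant-step with m = ceil(sqrt(3360)) = 58.
Baby table (992^j mod 3361 for j=0..57):
  0:1  1:992  2:2652  3:2482  4:1892  5:1426  6:2972  7:627
  8:199  9:2470  10:71  11:3212  12:76  13:1450  14:3253  15:416
  16:2630  17:824  18:685  19:598  20:1680  21:2865  22:2035  23:2120
  24:2415  25:2648  26:1875  27:1367  28:1581  29:2126  30:1645  31:1755
  32:3323  33:2636  34:54  35:3153  36:2046  37:2949  38:1338  39:3062
  40:2521  41:248  42:663  43:2301  44:473  45:2037  46:743  47:997
  48:890  49:2298  50:858  51:803  52:19  53:2043  54:3334  55:104
  56:2338  57:206
Giant step factor: 992^(-58) ≡ 2311 (mod 3361).
Scan 3251·2311^i mod 3361 for i = 0, 1, …:
  i=0: 3251   i=1: 1226   i=2: 3324   i=3: 1879
  i=4: 3318   i=5: 1457   i=6: 2766   i=7: 2965
  i=8: 2397   i=9: 539     …   i=43: 3030
  i=44: 1367
Match at i=44, j=27: x = 44·58 + 27 = 2579.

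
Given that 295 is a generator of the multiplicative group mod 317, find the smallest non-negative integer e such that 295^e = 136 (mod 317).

Baby-step giant-step with m = ceil(sqrt(316)) = 18.
Baby table (295^j mod 317 for j=0..17):
  0:1  1:295  2:167  3:130  4:310  5:154  6:99  7:41
  8:49  9:190  10:258  11:30  12:291  13:255  14:96  15:107
  16:182  17:117
Giant step factor: 295^(-18) ≡ 25 (mod 317).
Scan 136·25^i mod 317 for i = 0, 1, …:
  i=0: 136   i=1: 230   i=2: 44   i=3: 149
  i=4: 238   i=5: 244   i=6: 77   i=7: 23
  i=8: 258
Match at i=8, j=10: e = 8·18 + 10 = 154.

154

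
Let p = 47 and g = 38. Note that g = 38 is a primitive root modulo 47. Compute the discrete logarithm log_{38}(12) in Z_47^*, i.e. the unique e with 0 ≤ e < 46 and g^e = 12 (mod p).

Baby-step giant-step with m = ceil(sqrt(46)) = 7.
Baby table (38^j mod 47 for j=0..6):
  0:1  1:38  2:34  3:23  4:28  5:30  6:12
Giant step factor: 38^(-7) ≡ 10 (mod 47).
Scan 12·10^i mod 47 for i = 0, 1, …:
  i=0: 12
Match at i=0, j=6: e = 0·7 + 6 = 6.

6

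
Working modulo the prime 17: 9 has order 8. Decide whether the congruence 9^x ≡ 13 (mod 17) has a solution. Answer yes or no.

yes

⟨9⟩ has order 8; its elements mod 17 are {1, 2, 4, 8, 9, 13, 15, 16}.
13 is in this set.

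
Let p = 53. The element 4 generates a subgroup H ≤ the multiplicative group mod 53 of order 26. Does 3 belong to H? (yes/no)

no

3 ∈ ⟨4⟩ iff 3^26 ≡ 1 (mod 53), since |⟨4⟩| = 26.
3^26 mod 53 = 52.
Since 52 ≠ 1, 3 does not lie in the subgroup.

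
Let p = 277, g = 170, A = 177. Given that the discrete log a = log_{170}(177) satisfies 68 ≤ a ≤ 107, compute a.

82

Compute 170^68 mod 277 = 147, then multiply by 170 repeatedly:
  170^68=147  170^69=60  170^70=228  170^71=257  170^72=201
  170^73=99  170^74=210  170^75=244  170^76=207  170^77=11
  170^78=208  170^79=181  170^80=23  170^81=32  170^82=177
Found 177 at exponent 82.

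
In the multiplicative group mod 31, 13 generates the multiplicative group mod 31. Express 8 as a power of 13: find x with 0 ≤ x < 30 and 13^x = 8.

Successive powers of 13 modulo 31:
  13^0=1  13^1=13  13^2=14  13^3=27  13^4=10  13^5=6
  13^6=16  13^7=22  13^8=7  13^9=29  13^10=5  13^11=3
  13^12=8
So 13^12 ≡ 8 (mod 31), giving x = 12.

12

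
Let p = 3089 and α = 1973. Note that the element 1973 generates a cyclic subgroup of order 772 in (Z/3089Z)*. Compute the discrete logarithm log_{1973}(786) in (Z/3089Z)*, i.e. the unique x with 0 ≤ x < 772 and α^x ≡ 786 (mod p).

Baby-step giant-step with m = ceil(sqrt(772)) = 28.
Baby table (1973^j mod 3089 for j=0..27):
  0:1  1:1973  2:589  3:633  4:953  5:2157  6:2208  7:894
  8:43  9:1436  10:615  11:2507  12:822  13:81  14:2274  15:1374
  16:1849  17:3057  18:1733  19:2775  20:1367  21:394  22:2023  23:391
  24:2282  25:1713  26:383  27:1943
Giant step factor: 1973^(-28) ≡ 1064 (mod 3089).
Scan 786·1064^i mod 3089 for i = 0, 1, …:
  i=0: 786   i=1: 2274
Match at i=1, j=14: x = 1·28 + 14 = 42.

42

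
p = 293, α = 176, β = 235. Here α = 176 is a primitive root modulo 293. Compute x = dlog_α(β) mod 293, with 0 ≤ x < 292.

152

Baby-step giant-step with m = ceil(sqrt(292)) = 18.
Baby table (176^j mod 293 for j=0..17):
  0:1  1:176  2:211  3:218  4:278  5:290  6:58  7:246
  8:225  9:45  10:9  11:119  12:141  13:204  14:158  15:266
  16:229  17:163
Giant step factor: 176^(-18) ≡ 169 (mod 293).
Scan 235·169^i mod 293 for i = 0, 1, …:
  i=0: 235   i=1: 160   i=2: 84   i=3: 132
  i=4: 40   i=5: 21   i=6: 33   i=7: 10
  i=8: 225
Match at i=8, j=8: x = 8·18 + 8 = 152.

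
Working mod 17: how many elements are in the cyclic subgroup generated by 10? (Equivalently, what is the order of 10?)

The order of 10 must divide p − 1 = 16 = 2^4.
Divisors: 1, 2, 4, 8, 16.
Check each in increasing order: 10^1 ≡ 10;  10^2 ≡ 15;  10^4 ≡ 4;  10^8 ≡ 16;  10^16 ≡ 1.
Smallest exponent giving 1 is 16.

16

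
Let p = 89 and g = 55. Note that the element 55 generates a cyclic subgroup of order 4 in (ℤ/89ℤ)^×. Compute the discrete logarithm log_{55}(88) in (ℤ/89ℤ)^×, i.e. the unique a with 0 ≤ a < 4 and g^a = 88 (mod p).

2

Successive powers of 55 modulo 89:
  55^0=1  55^1=55  55^2=88
So 55^2 ≡ 88 (mod 89), giving a = 2.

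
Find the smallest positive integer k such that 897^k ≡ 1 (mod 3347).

1673

The order of 897 must divide p − 1 = 3346 = 2 · 7 · 239.
Divisors: 1, 2, 7, 14, 239, 478, 1673, 3346.
Check each in increasing order: 897^1 ≡ 897;  897^2 ≡ 1329;  897^7 ≡ 2515;  897^14 ≡ 2742;  897^239 ≡ 185;  897^478 ≡ 755;  897^1673 ≡ 1.
Smallest exponent giving 1 is 1673.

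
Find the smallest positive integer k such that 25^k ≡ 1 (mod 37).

18

The order of 25 must divide p − 1 = 36 = 2^2 · 3^2.
Divisors: 1, 2, 3, 4, 6, 9, 12, 18, 36.
Check each in increasing order: 25^1 ≡ 25;  25^2 ≡ 33;  25^3 ≡ 11;  25^4 ≡ 16;  25^6 ≡ 10;  25^9 ≡ 36;  25^12 ≡ 26;  25^18 ≡ 1.
Smallest exponent giving 1 is 18.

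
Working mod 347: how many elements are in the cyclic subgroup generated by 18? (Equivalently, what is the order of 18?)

The order of 18 must divide p − 1 = 346 = 2 · 173.
Divisors: 1, 2, 173, 346.
Check each in increasing order: 18^1 ≡ 18;  18^2 ≡ 324;  18^173 ≡ 346;  18^346 ≡ 1.
Smallest exponent giving 1 is 346.

346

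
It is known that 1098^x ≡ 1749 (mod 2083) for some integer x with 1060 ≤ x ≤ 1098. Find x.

1084

Compute 1098^1060 mod 2083 = 642, then multiply by 1098 repeatedly:
  1098^1060=642  1098^1061=862  1098^1062=794  1098^1063=1118  1098^1064=677
  1098^1065=1798  1098^1066=1603  1098^1067=2042  1098^1068=808  1098^1069=1909
  1098^1070=584  1098^1071=1751  1098^1072=2072  1098^1073=420  1098^1074=817
  1098^1075=1376  1098^1076=673  1098^1077=1572  1098^1078=1332  1098^1079=270
  1098^1080=674  1098^1081=587  1098^1082=879  1098^1083=713  1098^1084=1749
Found 1749 at exponent 1084.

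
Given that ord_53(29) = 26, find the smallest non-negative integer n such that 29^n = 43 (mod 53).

5

Successive powers of 29 modulo 53:
  29^0=1  29^1=29  29^2=46  29^3=9  29^4=49  29^5=43
So 29^5 ≡ 43 (mod 53), giving n = 5.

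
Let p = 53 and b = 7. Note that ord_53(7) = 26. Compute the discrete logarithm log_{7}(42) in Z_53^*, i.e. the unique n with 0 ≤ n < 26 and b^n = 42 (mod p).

6

Successive powers of 7 modulo 53:
  7^0=1  7^1=7  7^2=49  7^3=25  7^4=16  7^5=6
  7^6=42
So 7^6 ≡ 42 (mod 53), giving n = 6.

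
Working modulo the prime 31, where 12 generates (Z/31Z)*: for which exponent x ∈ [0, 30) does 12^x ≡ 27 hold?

27

Successive powers of 12 modulo 31:
  12^0=1  12^1=12  12^2=20  12^3=23  12^4=28  12^5=26
  12^6=2  12^7=24  12^8=9  12^9=15  12^10=25  12^11=21
  12^12=4  12^13=17  12^14=18  12^15=30  12^16=19  12^17=11
  12^18=8  12^19=3  12^20=5  12^21=29  12^22=7  12^23=22
  12^24=16  12^25=6  12^26=10  12^27=27
So 12^27 ≡ 27 (mod 31), giving x = 27.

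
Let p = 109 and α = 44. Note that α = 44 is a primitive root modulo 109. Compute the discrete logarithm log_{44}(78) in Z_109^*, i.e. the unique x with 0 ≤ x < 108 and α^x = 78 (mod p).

76

Baby-step giant-step with m = ceil(sqrt(108)) = 11.
Baby table (44^j mod 109 for j=0..10):
  0:1  1:44  2:83  3:55  4:22  5:96  6:82  7:11
  8:48  9:41  10:60
Giant step factor: 44^(-11) ≡ 50 (mod 109).
Scan 78·50^i mod 109 for i = 0, 1, …:
  i=0: 78   i=1: 85   i=2: 108   i=3: 59
  i=4: 7   i=5: 23   i=6: 60
Match at i=6, j=10: x = 6·11 + 10 = 76.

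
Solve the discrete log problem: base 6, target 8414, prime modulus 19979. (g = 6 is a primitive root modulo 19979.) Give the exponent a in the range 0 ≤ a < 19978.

5711

Baby-step giant-step with m = ceil(sqrt(19978)) = 142.
Baby table (6^j mod 19979 for j=0..141):
  0:1  1:6  2:36  3:216  4:1296  5:7776  6:6698  7:230
  8:1380  9:8280  10:9722  11:18374  12:10349  13:2157  14:12942  15:17715
  16:6395  17:18391  18:10451  19:2769  20:16614  21:19768  22:18713  23:12383
  24:14361  25:6250  26:17521  27:5231  28:11407  29:8505  30:11072  31:6495
  32:18991  33:14051  34:4390  35:6361  36:18187  37:9227  38:15404  39:12508
  40:15111  41:10750  42:4563  43:7399  44:4436  45:6637  46:19843  47:19163
  48:15083  49:10582  50:3555  51:1351  52:8106  53:8678  54:12110  55:12723
  56:16401  57:18490  58:11045  59:6333  60:18019  61:8219  62:9356  63:16178
  64:17152  65:3017  66:18102  67:8717  68:12344  69:14127  70:4846  71:9097
  72:14624  73:7828  74:7010  75:2102  76:12612  77:15735  78:14494  79:7048
  80:2330  81:13980  82:3964  83:3805  84:2851  85:17106  86:2741  87:16446
  88:18760  89:12665  90:16053  91:16402  92:18496  93:11081  94:6549  95:19315
  96:15995  97:16054  98:16408  99:18532  100:11297  101:7845  102:7112  103:2714
  104:16284  105:17788  106:6833  107:1040  108:6240  109:17461  110:4871  111:9247
  112:15524  113:13228  114:19431  115:16691  116:251  117:1506  118:9036  119:14258
  120:5632  121:13813  122:2962  123:17772  124:6737  125:464  126:2784  127:16704
  128:329  129:1974  130:11844  131:11127  132:6825  133:992  134:5952  135:15733
  136:14482  137:6976  138:1898  139:11388  140:8391  141:10388
Giant step factor: 6^(-142) ≡ 10236 (mod 19979).
Scan 8414·10236^i mod 19979 for i = 0, 1, …:
  i=0: 8414   i=1: 16214   i=2: 951   i=3: 4663
  i=4: 637   i=5: 7178   i=6: 11225   i=7: 19850
  i=8: 18149   i=9: 8422     …   i=39: 5862
  i=40: 6495
Match at i=40, j=31: a = 40·142 + 31 = 5711.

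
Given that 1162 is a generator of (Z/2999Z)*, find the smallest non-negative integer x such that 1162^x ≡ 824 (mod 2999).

1716

Baby-step giant-step with m = ceil(sqrt(2998)) = 55.
Baby table (1162^j mod 2999 for j=0..54):
  0:1  1:1162  2:694  3:2696  4:1796  5:2647  6:1839  7:1630
  8:1691  9:597  10:945  11:456  12:2048  13:1569  14:2785  15:249
  16:1434  17:1863  18:2527  19:353  20:2322  21:2063  22:1005  23:1199
  24:1702  25:1383  26:2581  27:122  28:811  29:696  30:2021  31:185
  32:2041  33:2432  34:926  35:2370  36:858  37:1328  38:1650  39:939
  40:2481  41:883  42:388  43:1006  44:2361  45:2396  46:1080  47:1378
  48:2769  49:2650  50:2326  51:713  52:782  53:2986  54:2888
Giant step factor: 1162^(-55) ≡ 2879 (mod 2999).
Scan 824·2879^i mod 2999 for i = 0, 1, …:
  i=0: 824   i=1: 87   i=2: 1556   i=3: 2217
  i=4: 871   i=5: 445   i=6: 582   i=7: 2136
  i=8: 1594   i=9: 656     …   i=30: 596
  i=31: 456
Match at i=31, j=11: x = 31·55 + 11 = 1716.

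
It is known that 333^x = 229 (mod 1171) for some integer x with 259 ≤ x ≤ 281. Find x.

Compute 333^259 mod 1171 = 950, then multiply by 333 repeatedly:
  333^259=950  333^260=180  333^261=219  333^262=325  333^263=493
  333^264=229
Found 229 at exponent 264.

264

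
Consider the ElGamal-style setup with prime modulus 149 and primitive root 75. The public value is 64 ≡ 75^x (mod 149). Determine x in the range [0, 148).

142

Baby-step giant-step with m = ceil(sqrt(148)) = 13.
Baby table (75^j mod 149 for j=0..12):
  0:1  1:75  2:112  3:56  4:28  5:14  6:7  7:78
  8:39  9:94  10:47  11:98  12:49
Giant step factor: 75^(-13) ≡ 146 (mod 149).
Scan 64·146^i mod 149 for i = 0, 1, …:
  i=0: 64   i=1: 106   i=2: 129   i=3: 60
  i=4: 118   i=5: 93   i=6: 19   i=7: 92
  i=8: 22   i=9: 83   i=10: 49
Match at i=10, j=12: x = 10·13 + 12 = 142.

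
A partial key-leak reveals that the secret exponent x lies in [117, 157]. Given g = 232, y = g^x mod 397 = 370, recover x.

Compute 232^117 mod 397 = 335, then multiply by 232 repeatedly:
  232^117=335  232^118=305  232^119=94  232^120=370
Found 370 at exponent 120.

120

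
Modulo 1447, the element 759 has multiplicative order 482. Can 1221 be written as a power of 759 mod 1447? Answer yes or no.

yes

1221 ∈ ⟨759⟩ iff 1221^482 ≡ 1 (mod 1447), since |⟨759⟩| = 482.
1221^482 mod 1447 = 1.
Since 1 = 1, 1221 lies in the subgroup.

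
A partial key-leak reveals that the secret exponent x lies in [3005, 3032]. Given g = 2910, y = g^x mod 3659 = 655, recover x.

3018

Compute 2910^3005 mod 3659 = 1224, then multiply by 2910 repeatedly:
  2910^3005=1224  2910^3006=1633  2910^3007=2648  2910^3008=3485  2910^3009=2261
  2910^3010=628  2910^3011=1639  2910^3012=1813  2910^3013=3211  2910^3014=2583
  2910^3015=944  2910^3016=2790  2910^3017=3238  2910^3018=655
Found 655 at exponent 3018.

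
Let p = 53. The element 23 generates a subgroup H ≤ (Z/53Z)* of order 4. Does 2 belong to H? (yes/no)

no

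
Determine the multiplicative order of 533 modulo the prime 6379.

The order of 533 must divide p − 1 = 6378 = 2 · 3 · 1063.
Divisors: 1, 2, 3, 6, 1063, 2126, 3189, 6378.
Check each in increasing order: 533^1 ≡ 533;  533^2 ≡ 3413;  533^3 ≡ 1114;  533^6 ≡ 3470;  533^1063 ≡ 3007;  533^2126 ≡ 3006;  533^3189 ≡ 6378;  533^6378 ≡ 1.
Smallest exponent giving 1 is 6378.

6378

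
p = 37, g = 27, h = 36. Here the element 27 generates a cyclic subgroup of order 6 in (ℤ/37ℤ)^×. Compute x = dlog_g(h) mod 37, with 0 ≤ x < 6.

3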